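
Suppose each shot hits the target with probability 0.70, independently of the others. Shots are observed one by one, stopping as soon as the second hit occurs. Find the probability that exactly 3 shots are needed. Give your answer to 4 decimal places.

0.2940

Y = trial on which the second success occurs; negative binomial, r=2, p=0.70.
P(Y=3) = C(2,1) · p^2 · (1−p)^1
= 2 · 0.49 · 0.3 = 0.294000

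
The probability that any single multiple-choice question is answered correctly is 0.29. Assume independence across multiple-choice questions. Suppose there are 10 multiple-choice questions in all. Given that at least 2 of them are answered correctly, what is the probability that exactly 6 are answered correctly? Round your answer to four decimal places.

0.0380

X ~ Binomial(10, 0.29). Want P(X=6 | X≥2) = P(X=6) / P(X≥2).
P(X=6) = C(10,6)·0.29^6·0.71^4 = 0.031742
P(X≥2) = 1 − 0.032552 − 0.132961 = 0.834487
Ratio = 0.031742 / 0.834487 = 0.038038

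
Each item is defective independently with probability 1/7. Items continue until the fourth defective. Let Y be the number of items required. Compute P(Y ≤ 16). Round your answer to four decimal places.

Finishing within 16 items ⇔ at least 4 successes in the first 16. With X ~ Binomial(16, 0.142857), P(Y ≤ 16) = 1 − P(X ≤ 3).
  k=0: C(16,0)·0.142857^0·0.857143^16 = 0.084889
  k=1: C(16,1)·0.142857^1·0.857143^15 = 0.226371
  k=2: C(16,2)·0.142857^2·0.857143^14 = 0.282963
  k=3: C(16,3)·0.142857^3·0.857143^13 = 0.220083
1 − 0.814305 = 0.185695

0.1857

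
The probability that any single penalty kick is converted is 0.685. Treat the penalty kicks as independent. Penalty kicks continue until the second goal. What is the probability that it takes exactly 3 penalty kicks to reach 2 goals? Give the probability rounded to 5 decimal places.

0.29561

Y = trial on which the second success occurs; negative binomial, r=2, p=0.685.
P(Y=3) = C(2,1) · p^2 · (1−p)^1
= 2 · 0.46923 · 0.315 = 0.2956118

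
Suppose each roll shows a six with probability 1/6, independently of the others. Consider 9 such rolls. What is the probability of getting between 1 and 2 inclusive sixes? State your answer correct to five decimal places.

X ~ Binomial(9, 0.166667); P(1 ≤ X ≤ 2) = Σ C(9,k) p^k (1−p)^(9−k) over k:
  k=1: C(9,1)·0.166667^1·0.833333^8 = 0.3488521
  k=2: C(9,2)·0.166667^2·0.833333^7 = 0.2790816
Total = 0.6279337

0.62793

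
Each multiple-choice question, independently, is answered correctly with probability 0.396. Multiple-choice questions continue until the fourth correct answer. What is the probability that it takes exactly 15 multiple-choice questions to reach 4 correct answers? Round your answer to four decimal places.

0.0349

Y = trial on which the fourth success occurs; negative binomial, r=4, p=0.396.
P(Y=15) = C(14,3) · p^4 · (1−p)^11
= 364 · 0.024591 · 0.0039031 = 0.034937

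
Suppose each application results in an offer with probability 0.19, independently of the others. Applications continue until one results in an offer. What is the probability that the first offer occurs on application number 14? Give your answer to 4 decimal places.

Geometric (trials to first success), p = 0.19.
P(Y = 14) = (1−p)^13 · p = 0.064611 · 0.19 = 0.012276

0.0123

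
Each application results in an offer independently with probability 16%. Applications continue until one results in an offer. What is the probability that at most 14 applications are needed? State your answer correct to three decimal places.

0.913

Y = number of applications to the first success; geometric, p = 0.16.
P(Y ≤ 14) = 1 − (1−p)^14 = 1 − 0.08708 = 0.91292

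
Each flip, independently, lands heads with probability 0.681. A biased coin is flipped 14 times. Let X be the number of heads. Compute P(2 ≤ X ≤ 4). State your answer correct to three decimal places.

0.003

X ~ Binomial(14, 0.681); P(2 ≤ X ≤ 4) = Σ C(14,k) p^k (1−p)^(14−k) over k:
  k=2: C(14,2)·0.681^2·0.319^12 = 0.00005
  k=3: C(14,3)·0.681^3·0.319^11 = 0.00040
  k=4: C(14,4)·0.681^4·0.319^10 = 0.00235
Total = 0.00280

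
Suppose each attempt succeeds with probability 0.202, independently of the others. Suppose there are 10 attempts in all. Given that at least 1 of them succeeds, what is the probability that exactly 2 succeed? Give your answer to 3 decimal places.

X ~ Binomial(10, 0.202). Want P(X=2 | X≥1) = P(X=2) / P(X≥1).
P(X=2) = C(10,2)·0.202^2·0.798^8 = 0.30195
P(X≥1) = 1 − 0.10472 = 0.89528
Ratio = 0.30195 / 0.89528 = 0.33727

0.337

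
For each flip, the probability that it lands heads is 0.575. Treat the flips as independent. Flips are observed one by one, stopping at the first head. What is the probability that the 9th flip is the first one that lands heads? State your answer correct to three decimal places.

0.001

Geometric (trials to first success), p = 0.575.
P(Y = 9) = (1−p)^8 · p = 0.0010644 · 0.575 = 0.00061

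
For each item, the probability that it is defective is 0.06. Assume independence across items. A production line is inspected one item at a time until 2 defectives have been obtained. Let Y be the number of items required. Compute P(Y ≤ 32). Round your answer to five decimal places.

0.57992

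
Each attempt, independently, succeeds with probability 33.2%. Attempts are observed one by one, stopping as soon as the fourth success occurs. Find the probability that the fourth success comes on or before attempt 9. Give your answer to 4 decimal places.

0.3464

Finishing within 9 attempts ⇔ at least 4 successes in the first 9. With X ~ Binomial(9, 0.332), P(Y ≤ 9) = 1 − P(X ≤ 3).
  k=0: C(9,0)·0.332^0·0.668^9 = 0.026484
  k=1: C(9,1)·0.332^1·0.668^8 = 0.118466
  k=2: C(9,2)·0.332^2·0.668^7 = 0.235512
  k=3: C(9,3)·0.332^3·0.668^6 = 0.273119
1 − 0.653582 = 0.346418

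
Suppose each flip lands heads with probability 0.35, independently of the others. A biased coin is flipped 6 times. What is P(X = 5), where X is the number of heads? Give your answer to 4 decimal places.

0.0205

X ~ Binomial(n=6, p=0.35).
P(X=5) = C(6,5) · p^5 · (1−p)^1
= 6 · 0.0052522 · 0.65 = 0.020484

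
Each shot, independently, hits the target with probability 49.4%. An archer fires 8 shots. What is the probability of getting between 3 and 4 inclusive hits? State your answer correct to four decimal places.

0.4972

X ~ Binomial(8, 0.494); P(3 ≤ X ≤ 4) = Σ C(8,k) p^k (1−p)^(8−k) over k:
  k=3: C(8,3)·0.494^3·0.506^5 = 0.223935
  k=4: C(8,4)·0.494^4·0.506^4 = 0.273280
Total = 0.497215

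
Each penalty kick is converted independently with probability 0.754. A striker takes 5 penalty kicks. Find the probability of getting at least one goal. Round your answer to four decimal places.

0.9991

P(at least one) = 1 − P(none) = 1 − (1 − 0.754)^5
= 1 − 0.000901 = 0.999099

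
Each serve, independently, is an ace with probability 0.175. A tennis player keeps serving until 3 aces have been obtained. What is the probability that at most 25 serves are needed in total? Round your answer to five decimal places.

0.83855

Finishing within 25 serves ⇔ at least 3 successes in the first 25. With X ~ Binomial(25, 0.175), P(Y ≤ 25) = 1 − P(X ≤ 2).
  k=0: C(25,0)·0.175^0·0.825^25 = 0.0081536
  k=1: C(25,1)·0.175^1·0.825^24 = 0.0432387
  k=2: C(25,2)·0.175^2·0.825^23 = 0.1100622
1 − 0.1614545 = 0.8385455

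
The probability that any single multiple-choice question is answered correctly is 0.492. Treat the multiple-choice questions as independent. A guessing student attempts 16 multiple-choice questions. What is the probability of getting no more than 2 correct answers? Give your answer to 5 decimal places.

X ~ Binomial(16, 0.492); P(X ≤ 2) = Σ C(16,k) p^k (1−p)^(16−k) over k:
  k=0: C(16,0)·0.492^0·0.508^16 = 0.0000197
  k=1: C(16,1)·0.492^1·0.508^15 = 0.0003048
  k=2: C(16,2)·0.492^2·0.508^14 = 0.0022141
Total = 0.0025386

0.00254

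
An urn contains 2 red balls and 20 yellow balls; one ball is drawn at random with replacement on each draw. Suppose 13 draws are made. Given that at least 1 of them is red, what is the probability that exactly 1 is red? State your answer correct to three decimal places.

X ~ Binomial(13, 0.090909). Want P(X=1 | X≥1) = P(X=1) / P(X≥1).
P(X=1) = C(13,1)·0.090909^1·0.909091^12 = 0.37656
P(X≥1) = 1 − 0.28966 = 0.71034
Ratio = 0.37656 / 0.71034 = 0.53012

0.530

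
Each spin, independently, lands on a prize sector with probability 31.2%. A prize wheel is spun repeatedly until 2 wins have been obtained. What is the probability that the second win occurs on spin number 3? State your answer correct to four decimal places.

0.1339

Y = trial on which the second success occurs; negative binomial, r=2, p=0.312.
P(Y=3) = C(2,1) · p^2 · (1−p)^1
= 2 · 0.097344 · 0.688 = 0.133945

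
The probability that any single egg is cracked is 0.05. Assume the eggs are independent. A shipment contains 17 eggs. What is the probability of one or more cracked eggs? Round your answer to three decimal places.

P(at least one) = 1 − P(none) = 1 − (1 − 0.05)^17
= 1 − 0.41812 = 0.58188

0.582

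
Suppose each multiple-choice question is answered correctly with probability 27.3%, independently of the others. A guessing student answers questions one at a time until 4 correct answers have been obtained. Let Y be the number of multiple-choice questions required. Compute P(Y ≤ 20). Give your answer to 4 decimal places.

Finishing within 20 multiple-choice questions ⇔ at least 4 successes in the first 20. With X ~ Binomial(20, 0.273), P(Y ≤ 20) = 1 − P(X ≤ 3).
  k=0: C(20,0)·0.273^0·0.727^20 = 0.001701
  k=1: C(20,1)·0.273^1·0.727^19 = 0.012775
  k=2: C(20,2)·0.273^2·0.727^18 = 0.045572
  k=3: C(20,3)·0.273^3·0.727^17 = 0.102678
1 − 0.162726 = 0.837274

0.8373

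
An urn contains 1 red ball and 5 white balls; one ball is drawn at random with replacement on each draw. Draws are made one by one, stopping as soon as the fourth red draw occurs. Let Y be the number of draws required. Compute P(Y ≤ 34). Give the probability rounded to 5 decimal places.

0.84131

Finishing within 34 draws ⇔ at least 4 successes in the first 34. With X ~ Binomial(34, 0.166667), P(Y ≤ 34) = 1 − P(X ≤ 3).
  k=0: C(34,0)·0.166667^0·0.833333^34 = 0.0020316
  k=1: C(34,1)·0.166667^1·0.833333^33 = 0.0138149
  k=2: C(34,2)·0.166667^2·0.833333^32 = 0.0455890
  k=3: C(34,3)·0.166667^3·0.833333^31 = 0.0972566
1 − 0.1586921 = 0.8413079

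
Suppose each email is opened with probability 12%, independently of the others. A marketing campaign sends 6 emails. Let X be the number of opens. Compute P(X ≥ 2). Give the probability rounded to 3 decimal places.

0.156

X ~ Binomial(6, 0.12); P(X ≥ 2) = Σ C(6,k) p^k (1−p)^(6−k) over k:
  k=2: C(6,2)·0.12^2·0.88^4 = 0.12953
  k=3: C(6,3)·0.12^3·0.88^3 = 0.02355
  k=4: C(6,4)·0.12^4·0.88^2 = 0.00241
  k=5: C(6,5)·0.12^5·0.88^1 = 0.00013
  k=6: C(6,6)·0.12^6·0.88^0 = 0.00000
Total = 0.15563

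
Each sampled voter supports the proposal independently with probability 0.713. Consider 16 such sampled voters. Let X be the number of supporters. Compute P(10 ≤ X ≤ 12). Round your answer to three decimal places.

0.571

X ~ Binomial(16, 0.713); P(10 ≤ X ≤ 12) = Σ C(16,k) p^k (1−p)^(16−k) over k:
  k=10: C(16,10)·0.713^10·0.287^6 = 0.15195
  k=11: C(16,11)·0.713^11·0.287^5 = 0.20591
  k=12: C(16,12)·0.713^12·0.287^4 = 0.21314
Total = 0.57101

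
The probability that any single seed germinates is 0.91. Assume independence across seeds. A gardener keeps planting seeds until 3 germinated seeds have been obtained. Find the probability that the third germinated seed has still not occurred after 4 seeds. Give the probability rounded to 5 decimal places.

0.04296

Needing more than 4 seeds ⇔ fewer than 3 successes in the first 4. With X ~ Binomial(4, 0.91), P(Y > 4) = P(X ≤ 2).
  k=0: C(4,0)·0.91^0·0.09^4 = 0.0000656
  k=1: C(4,1)·0.91^1·0.09^3 = 0.0026536
  k=2: C(4,2)·0.91^2·0.09^2 = 0.0402457
P(X ≤ 2) = 0.0429648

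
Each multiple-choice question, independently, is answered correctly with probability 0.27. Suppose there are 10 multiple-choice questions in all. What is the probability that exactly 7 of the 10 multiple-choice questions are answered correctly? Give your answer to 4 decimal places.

X ~ Binomial(n=10, p=0.27).
P(X=7) = C(10,7) · p^7 · (1−p)^3
= 120 · 0.0001046 · 0.38902 = 0.004883

0.0049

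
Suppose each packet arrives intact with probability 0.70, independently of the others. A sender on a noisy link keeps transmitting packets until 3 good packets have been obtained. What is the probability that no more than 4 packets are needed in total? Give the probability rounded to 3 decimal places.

0.652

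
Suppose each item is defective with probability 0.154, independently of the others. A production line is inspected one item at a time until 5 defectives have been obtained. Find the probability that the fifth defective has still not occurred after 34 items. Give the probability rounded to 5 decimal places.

0.38272

Needing more than 34 items ⇔ fewer than 5 successes in the first 34. With X ~ Binomial(34, 0.154), P(Y > 34) = P(X ≤ 4).
  k=0: C(34,0)·0.154^0·0.846^34 = 0.0033931
  k=1: C(34,1)·0.154^1·0.846^33 = 0.0210001
  k=2: C(34,2)·0.154^2·0.846^32 = 0.0630748
  k=3: C(34,3)·0.154^3·0.846^31 = 0.1224715
  k=4: C(34,4)·0.154^4·0.846^30 = 0.1727775
P(X ≤ 4) = 0.3827169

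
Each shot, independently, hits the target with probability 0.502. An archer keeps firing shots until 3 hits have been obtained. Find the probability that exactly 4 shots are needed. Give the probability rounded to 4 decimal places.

0.1890

Y = trial on which the third success occurs; negative binomial, r=3, p=0.502.
P(Y=4) = C(3,2) · p^3 · (1−p)^1
= 3 · 0.12651 · 0.498 = 0.189000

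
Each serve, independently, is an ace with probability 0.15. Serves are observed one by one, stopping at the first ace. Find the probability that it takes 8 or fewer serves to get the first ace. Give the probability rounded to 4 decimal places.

Y = number of serves to the first success; geometric, p = 0.15.
P(Y ≤ 8) = 1 − (1−p)^8 = 1 − 0.272491 = 0.727509

0.7275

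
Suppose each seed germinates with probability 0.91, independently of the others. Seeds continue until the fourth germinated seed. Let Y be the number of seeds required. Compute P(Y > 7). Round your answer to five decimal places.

0.00184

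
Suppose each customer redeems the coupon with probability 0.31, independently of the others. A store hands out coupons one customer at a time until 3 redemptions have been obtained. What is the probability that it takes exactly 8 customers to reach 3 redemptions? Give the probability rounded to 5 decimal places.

0.09785

Y = trial on which the third success occurs; negative binomial, r=3, p=0.31.
P(Y=8) = C(7,2) · p^3 · (1−p)^5
= 21 · 0.029791 · 0.1564 = 0.0978475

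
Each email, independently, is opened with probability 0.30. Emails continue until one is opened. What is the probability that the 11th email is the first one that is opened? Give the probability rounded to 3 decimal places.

0.008

Geometric (trials to first success), p = 0.30.
P(Y = 11) = (1−p)^10 · p = 0.028248 · 0.30 = 0.00847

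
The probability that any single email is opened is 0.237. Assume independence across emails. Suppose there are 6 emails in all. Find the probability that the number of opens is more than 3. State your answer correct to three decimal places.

X ~ Binomial(6, 0.237); P(X ≥ 4) = Σ C(6,k) p^k (1−p)^(6−k) over k:
  k=4: C(6,4)·0.237^4·0.763^2 = 0.02755
  k=5: C(6,5)·0.237^5·0.763^1 = 0.00342
  k=6: C(6,6)·0.237^6·0.763^0 = 0.00018
Total = 0.03115

0.031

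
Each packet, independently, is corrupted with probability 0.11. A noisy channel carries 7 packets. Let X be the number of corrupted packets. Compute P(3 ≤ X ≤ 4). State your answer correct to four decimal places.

0.0328

X ~ Binomial(7, 0.11); P(3 ≤ X ≤ 4) = Σ C(7,k) p^k (1−p)^(7−k) over k:
  k=3: C(7,3)·0.11^3·0.89^4 = 0.029228
  k=4: C(7,4)·0.11^4·0.89^3 = 0.003613
Total = 0.032841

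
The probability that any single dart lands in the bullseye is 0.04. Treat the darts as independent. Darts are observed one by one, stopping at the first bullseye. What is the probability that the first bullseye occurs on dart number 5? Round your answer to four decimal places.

Geometric (trials to first success), p = 0.04.
P(Y = 5) = (1−p)^4 · p = 0.84935 · 0.04 = 0.033974

0.0340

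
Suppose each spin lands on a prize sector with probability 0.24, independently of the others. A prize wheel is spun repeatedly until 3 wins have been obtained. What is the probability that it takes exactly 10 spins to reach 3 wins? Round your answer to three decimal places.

0.073

Y = trial on which the third success occurs; negative binomial, r=3, p=0.24.
P(Y=10) = C(9,2) · p^3 · (1−p)^7
= 36 · 0.013824 · 0.14645 = 0.07288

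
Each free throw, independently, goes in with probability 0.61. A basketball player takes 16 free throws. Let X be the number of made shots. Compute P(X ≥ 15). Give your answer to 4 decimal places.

0.0041

X ~ Binomial(16, 0.61); P(X ≥ 15) = Σ C(16,k) p^k (1−p)^(16−k) over k:
  k=15: C(16,15)·0.61^15·0.39^1 = 0.003760
  k=16: C(16,16)·0.61^16·0.39^0 = 0.000368
Total = 0.004127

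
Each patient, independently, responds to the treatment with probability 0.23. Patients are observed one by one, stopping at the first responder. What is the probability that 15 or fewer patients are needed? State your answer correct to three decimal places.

0.980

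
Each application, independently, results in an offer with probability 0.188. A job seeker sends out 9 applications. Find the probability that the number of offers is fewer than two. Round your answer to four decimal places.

X ~ Binomial(9, 0.188); P(X ≤ 1) = Σ C(9,k) p^k (1−p)^(9−k) over k:
  k=0: C(9,0)·0.188^0·0.812^9 = 0.153463
  k=1: C(9,1)·0.188^1·0.812^8 = 0.319778
Total = 0.473241

0.4732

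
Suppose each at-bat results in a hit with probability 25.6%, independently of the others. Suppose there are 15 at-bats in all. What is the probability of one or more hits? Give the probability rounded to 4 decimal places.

P(at least one) = 1 − P(none) = 1 − (1 − 0.256)^15
= 1 − 0.011847 = 0.988153

0.9882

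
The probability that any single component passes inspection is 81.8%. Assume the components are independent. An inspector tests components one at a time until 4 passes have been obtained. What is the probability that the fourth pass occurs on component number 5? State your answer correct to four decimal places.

Y = trial on which the fourth success occurs; negative binomial, r=4, p=0.818.
P(Y=5) = C(4,3) · p^4 · (1−p)^1
= 4 · 0.44773 · 0.182 = 0.325945

0.3259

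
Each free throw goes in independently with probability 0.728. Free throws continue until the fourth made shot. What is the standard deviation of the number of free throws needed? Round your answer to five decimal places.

1.43279

Y = total free throws until the fourth success; negative binomial with r=4, p=0.728.
SD(Y) = √[r(1−p)/p²] = √(2.0528922) = 1.4327917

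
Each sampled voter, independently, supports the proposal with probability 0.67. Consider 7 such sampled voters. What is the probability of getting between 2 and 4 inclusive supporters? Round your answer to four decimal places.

0.4152

X ~ Binomial(7, 0.67); P(2 ≤ X ≤ 4) = Σ C(7,k) p^k (1−p)^(7−k) over k:
  k=2: C(7,2)·0.67^2·0.33^5 = 0.036893
  k=3: C(7,3)·0.67^3·0.33^4 = 0.124838
  k=4: C(7,4)·0.67^4·0.33^3 = 0.253460
Total = 0.415191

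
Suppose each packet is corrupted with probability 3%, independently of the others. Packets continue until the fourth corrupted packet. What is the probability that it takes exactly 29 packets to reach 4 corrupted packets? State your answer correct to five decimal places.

0.00124

Y = trial on which the fourth success occurs; negative binomial, r=4, p=0.03.
P(Y=29) = C(28,3) · p^4 · (1−p)^25
= 3276 · 8.1e-07 · 0.46697 = 0.0012391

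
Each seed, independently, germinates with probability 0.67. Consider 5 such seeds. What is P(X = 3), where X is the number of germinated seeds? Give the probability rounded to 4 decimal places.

X ~ Binomial(n=5, p=0.67).
P(X=3) = C(5,3) · p^3 · (1−p)^2
= 10 · 0.30076 · 0.1089 = 0.327531

0.3275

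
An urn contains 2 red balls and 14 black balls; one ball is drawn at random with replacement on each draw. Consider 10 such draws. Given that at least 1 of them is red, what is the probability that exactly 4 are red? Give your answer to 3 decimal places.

X ~ Binomial(10, 0.125). Want P(X=4 | X≥1) = P(X=4) / P(X≥1).
P(X=4) = C(10,4)·0.125^4·0.875^6 = 0.02301
P(X≥1) = 1 − 0.26308 = 0.73692
Ratio = 0.02301 / 0.73692 = 0.03122

0.031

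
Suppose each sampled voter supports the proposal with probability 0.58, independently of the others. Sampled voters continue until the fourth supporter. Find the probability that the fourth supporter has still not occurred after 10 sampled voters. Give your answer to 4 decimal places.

Needing more than 10 sampled voters ⇔ fewer than 4 successes in the first 10. With X ~ Binomial(10, 0.58), P(Y > 10) = P(X ≤ 3).
  k=0: C(10,0)·0.58^0·0.42^10 = 0.000171
  k=1: C(10,1)·0.58^1·0.42^9 = 0.002359
  k=2: C(10,2)·0.58^2·0.42^8 = 0.014658
  k=3: C(10,3)·0.58^3·0.42^7 = 0.053977
P(X ≤ 3) = 0.071164

0.0712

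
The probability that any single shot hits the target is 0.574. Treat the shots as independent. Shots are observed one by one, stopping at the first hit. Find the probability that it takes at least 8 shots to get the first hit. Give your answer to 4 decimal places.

0.0025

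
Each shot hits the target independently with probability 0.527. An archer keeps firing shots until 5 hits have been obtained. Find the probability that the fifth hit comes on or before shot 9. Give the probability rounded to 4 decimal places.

Finishing within 9 shots ⇔ at least 5 successes in the first 9. With X ~ Binomial(9, 0.527), P(Y ≤ 9) = 1 − P(X ≤ 4).
  k=0: C(9,0)·0.527^0·0.473^9 = 0.001185
  k=1: C(9,1)·0.527^1·0.473^8 = 0.011883
  k=2: C(9,2)·0.527^2·0.473^7 = 0.052960
  k=3: C(9,3)·0.527^3·0.473^6 = 0.137682
  k=4: C(9,4)·0.527^4·0.473^5 = 0.230101
1 − 0.433812 = 0.566188

0.5662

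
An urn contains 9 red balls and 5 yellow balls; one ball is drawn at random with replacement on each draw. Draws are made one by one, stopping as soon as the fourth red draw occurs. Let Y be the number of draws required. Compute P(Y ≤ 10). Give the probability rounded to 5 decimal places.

0.97081

Finishing within 10 draws ⇔ at least 4 successes in the first 10. With X ~ Binomial(10, 0.642857), P(Y ≤ 10) = 1 − P(X ≤ 3).
  k=0: C(10,0)·0.642857^0·0.357143^10 = 0.0000338
  k=1: C(10,1)·0.642857^1·0.357143^9 = 0.0006077
  k=2: C(10,2)·0.642857^2·0.357143^8 = 0.0049224
  k=3: C(10,3)·0.642857^3·0.357143^7 = 0.0236275
1 − 0.0291914 = 0.9708086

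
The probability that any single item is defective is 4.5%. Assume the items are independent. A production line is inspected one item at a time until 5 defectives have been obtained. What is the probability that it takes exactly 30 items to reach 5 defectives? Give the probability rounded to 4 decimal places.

0.0014

Y = trial on which the fifth success occurs; negative binomial, r=5, p=0.045.
P(Y=30) = C(29,4) · p^5 · (1−p)^25
= 23751 · 1.8453e-07 · 0.31629 = 0.001386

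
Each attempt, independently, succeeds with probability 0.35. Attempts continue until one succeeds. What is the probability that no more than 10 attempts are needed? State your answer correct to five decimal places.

Y = number of attempts to the first success; geometric, p = 0.35.
P(Y ≤ 10) = 1 − (1−p)^10 = 1 − 0.0134627 = 0.9865373

0.98654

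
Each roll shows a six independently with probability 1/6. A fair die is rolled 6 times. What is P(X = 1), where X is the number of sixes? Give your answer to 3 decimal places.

0.402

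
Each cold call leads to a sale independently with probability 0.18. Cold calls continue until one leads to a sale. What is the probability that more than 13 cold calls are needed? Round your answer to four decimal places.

0.0758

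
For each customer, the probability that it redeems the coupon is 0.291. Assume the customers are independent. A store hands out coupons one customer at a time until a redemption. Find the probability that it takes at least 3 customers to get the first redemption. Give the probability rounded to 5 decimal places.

0.50268

Y = number of customers to the first success; geometric, p = 0.291.
P(Y > 2) = P(first 2 all fail) = (1−p)^2 = 0.5026810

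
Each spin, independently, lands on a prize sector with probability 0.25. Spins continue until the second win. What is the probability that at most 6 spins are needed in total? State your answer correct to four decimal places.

Finishing within 6 spins ⇔ at least 2 successes in the first 6. With X ~ Binomial(6, 0.25), P(Y ≤ 6) = 1 − P(X ≤ 1).
  k=0: C(6,0)·0.25^0·0.75^6 = 0.177979
  k=1: C(6,1)·0.25^1·0.75^5 = 0.355957
1 − 0.533936 = 0.466064

0.4661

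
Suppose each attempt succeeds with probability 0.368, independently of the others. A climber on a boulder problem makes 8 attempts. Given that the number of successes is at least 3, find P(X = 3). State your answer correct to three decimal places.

0.458

X ~ Binomial(8, 0.368). Want P(X=3 | X≥3) = P(X=3) / P(X≥3).
P(X=3) = C(8,3)·0.368^3·0.632^5 = 0.28140
P(X≥3) = 1 − 0.02545 − 0.11857 − 0.24163 = 0.61435
Ratio = 0.28140 / 0.61435 = 0.45804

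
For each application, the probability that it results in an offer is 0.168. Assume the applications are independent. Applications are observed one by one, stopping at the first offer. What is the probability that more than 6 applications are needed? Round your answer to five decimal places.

0.33170

Y = number of applications to the first success; geometric, p = 0.168.
P(Y > 6) = P(first 6 all fail) = (1−p)^6 = 0.3316958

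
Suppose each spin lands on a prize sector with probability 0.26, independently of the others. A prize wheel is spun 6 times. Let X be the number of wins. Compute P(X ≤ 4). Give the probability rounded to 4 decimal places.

0.9944

X ~ Binomial(6, 0.26); P(X ≤ 4) = Σ C(6,k) p^k (1−p)^(6−k) over k:
  k=0: C(6,0)·0.26^0·0.74^6 = 0.164206
  k=1: C(6,1)·0.26^1·0.74^5 = 0.346165
  k=2: C(6,2)·0.26^2·0.74^4 = 0.304064
  k=3: C(6,3)·0.26^3·0.74^3 = 0.142444
  k=4: C(6,4)·0.26^4·0.74^2 = 0.037536
Total = 0.994416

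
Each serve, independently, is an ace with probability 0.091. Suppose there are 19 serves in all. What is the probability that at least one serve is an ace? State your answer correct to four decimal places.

0.8368

P(at least one) = 1 − P(none) = 1 − (1 − 0.091)^19
= 1 − 0.163198 = 0.836802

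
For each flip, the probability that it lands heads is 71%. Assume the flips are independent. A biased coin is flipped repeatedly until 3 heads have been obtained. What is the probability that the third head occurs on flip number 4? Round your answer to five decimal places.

Y = trial on which the third success occurs; negative binomial, r=3, p=0.71.
P(Y=4) = C(3,2) · p^3 · (1−p)^1
= 3 · 0.35791 · 0.29 = 0.3113826

0.31138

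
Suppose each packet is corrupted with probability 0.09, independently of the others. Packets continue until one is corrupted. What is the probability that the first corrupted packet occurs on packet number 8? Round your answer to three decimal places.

0.047

Geometric (trials to first success), p = 0.09.
P(Y = 8) = (1−p)^7 · p = 0.51676 · 0.09 = 0.04651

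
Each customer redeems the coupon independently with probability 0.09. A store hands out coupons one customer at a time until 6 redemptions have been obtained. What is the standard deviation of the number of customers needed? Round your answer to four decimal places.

25.9629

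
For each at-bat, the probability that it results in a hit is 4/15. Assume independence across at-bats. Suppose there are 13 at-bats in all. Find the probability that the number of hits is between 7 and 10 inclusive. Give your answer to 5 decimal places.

X ~ Binomial(13, 0.266667); P(7 ≤ X ≤ 10) = Σ C(13,k) p^k (1−p)^(13−k) over k:
  k=7: C(13,7)·0.266667^7·0.733333^6 = 0.0255922
  k=8: C(13,8)·0.266667^8·0.733333^5 = 0.0069797
  k=9: C(13,9)·0.266667^9·0.733333^4 = 0.0014100
  k=10: C(13,10)·0.266667^10·0.733333^3 = 0.0002051
Total = 0.0341870

0.03419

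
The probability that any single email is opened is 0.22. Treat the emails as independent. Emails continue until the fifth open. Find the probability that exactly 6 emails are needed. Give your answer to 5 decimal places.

Y = trial on which the fifth success occurs; negative binomial, r=5, p=0.22.
P(Y=6) = C(5,4) · p^5 · (1−p)^1
= 5 · 0.00051536 · 0.78 = 0.0020099

0.00201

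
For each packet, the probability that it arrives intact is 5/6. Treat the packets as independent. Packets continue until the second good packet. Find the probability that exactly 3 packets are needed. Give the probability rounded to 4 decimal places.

Y = trial on which the second success occurs; negative binomial, r=2, p=0.833333.
P(Y=3) = C(2,1) · p^2 · (1−p)^1
= 2 · 0.69444 · 0.16667 = 0.231481

0.2315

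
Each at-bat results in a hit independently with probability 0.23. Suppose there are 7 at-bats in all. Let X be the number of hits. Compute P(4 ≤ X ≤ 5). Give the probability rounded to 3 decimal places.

0.053

X ~ Binomial(7, 0.23); P(4 ≤ X ≤ 5) = Σ C(7,k) p^k (1−p)^(7−k) over k:
  k=4: C(7,4)·0.23^4·0.77^3 = 0.04471
  k=5: C(7,5)·0.23^5·0.77^2 = 0.00801
Total = 0.05273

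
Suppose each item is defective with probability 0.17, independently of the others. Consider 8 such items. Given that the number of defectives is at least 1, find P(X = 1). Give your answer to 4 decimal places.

X ~ Binomial(8, 0.17). Want P(X=1 | X≥1) = P(X=1) / P(X≥1).
P(X=1) = C(8,1)·0.17^1·0.83^7 = 0.369050
P(X≥1) = 1 − 0.225229 = 0.774771
Ratio = 0.369050 / 0.774771 = 0.476335

0.4763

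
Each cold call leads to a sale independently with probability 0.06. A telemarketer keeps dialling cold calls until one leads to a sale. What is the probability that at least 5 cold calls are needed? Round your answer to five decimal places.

0.78075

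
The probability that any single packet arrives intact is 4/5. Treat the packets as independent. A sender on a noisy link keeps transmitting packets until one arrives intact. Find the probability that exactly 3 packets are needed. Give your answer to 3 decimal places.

0.032

Geometric (trials to first success), p = 0.80.
P(Y = 3) = (1−p)^2 · p = 0.04 · 0.80 = 0.03200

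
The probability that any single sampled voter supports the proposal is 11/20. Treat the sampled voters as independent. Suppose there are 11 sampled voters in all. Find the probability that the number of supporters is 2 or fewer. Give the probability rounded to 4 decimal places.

0.0148

X ~ Binomial(11, 0.55); P(X ≤ 2) = Σ C(11,k) p^k (1−p)^(11−k) over k:
  k=0: C(11,0)·0.55^0·0.45^11 = 0.000153
  k=1: C(11,1)·0.55^1·0.45^10 = 0.002060
  k=2: C(11,2)·0.55^2·0.45^9 = 0.012589
Total = 0.014803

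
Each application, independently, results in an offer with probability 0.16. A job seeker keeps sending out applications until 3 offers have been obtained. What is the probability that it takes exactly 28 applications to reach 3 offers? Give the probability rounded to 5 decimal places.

Y = trial on which the third success occurs; negative binomial, r=3, p=0.16.
P(Y=28) = C(27,2) · p^3 · (1−p)^25
= 351 · 0.004096 · 0.012793 = 0.0183929

0.01839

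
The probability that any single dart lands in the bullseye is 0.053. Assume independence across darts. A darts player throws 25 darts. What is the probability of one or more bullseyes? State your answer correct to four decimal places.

0.7437

P(at least one) = 1 − P(none) = 1 − (1 − 0.053)^25
= 1 − 0.256301 = 0.743699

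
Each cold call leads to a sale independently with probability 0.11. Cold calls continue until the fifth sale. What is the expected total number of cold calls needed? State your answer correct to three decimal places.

45.455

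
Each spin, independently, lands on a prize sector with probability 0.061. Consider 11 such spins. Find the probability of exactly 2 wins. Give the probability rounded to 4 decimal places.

0.1161

X ~ Binomial(n=11, p=0.061).
P(X=2) = C(11,2) · p^2 · (1−p)^9
= 55 · 0.003721 · 0.56753 = 0.116148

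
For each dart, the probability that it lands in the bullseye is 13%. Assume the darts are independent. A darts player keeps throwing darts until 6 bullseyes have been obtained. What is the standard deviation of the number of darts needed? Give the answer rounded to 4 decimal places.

Y = total darts until the sixth success; negative binomial with r=6, p=0.13.
SD(Y) = √[r(1−p)/p²] = √(308.875740) = 17.574861

17.5749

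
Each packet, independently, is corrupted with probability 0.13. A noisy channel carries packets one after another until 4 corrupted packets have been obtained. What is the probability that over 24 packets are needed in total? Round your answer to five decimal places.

Needing more than 24 packets ⇔ fewer than 4 successes in the first 24. With X ~ Binomial(24, 0.13), P(Y > 24) = P(X ≤ 3).
  k=0: C(24,0)·0.13^0·0.87^24 = 0.0353559
  k=1: C(24,1)·0.13^1·0.87^23 = 0.1267936
  k=2: C(24,2)·0.13^2·0.87^22 = 0.2178810
  k=3: C(24,3)·0.13^3·0.87^21 = 0.2387508
P(X ≤ 3) = 0.6187813

0.61878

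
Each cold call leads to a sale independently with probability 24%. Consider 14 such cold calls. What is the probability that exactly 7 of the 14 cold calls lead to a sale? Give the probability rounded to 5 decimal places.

X ~ Binomial(n=14, p=0.24).
P(X=7) = C(14,7) · p^7 · (1−p)^7
= 3432 · 4.5865e-05 · 0.14645 = 0.0230527

0.02305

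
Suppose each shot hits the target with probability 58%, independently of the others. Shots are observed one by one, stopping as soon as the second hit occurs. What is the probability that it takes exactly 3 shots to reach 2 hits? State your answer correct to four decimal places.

0.2826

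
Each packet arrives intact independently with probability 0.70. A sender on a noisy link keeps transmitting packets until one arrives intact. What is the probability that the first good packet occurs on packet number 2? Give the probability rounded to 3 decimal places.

0.210

Geometric (trials to first success), p = 0.70.
P(Y = 2) = (1−p)^1 · p = 0.3 · 0.70 = 0.21000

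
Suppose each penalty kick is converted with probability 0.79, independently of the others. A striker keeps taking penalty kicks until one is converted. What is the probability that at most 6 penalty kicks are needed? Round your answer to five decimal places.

Y = number of penalty kicks to the first success; geometric, p = 0.79.
P(Y ≤ 6) = 1 − (1−p)^6 = 1 − 0.0000858 = 0.9999142

0.99991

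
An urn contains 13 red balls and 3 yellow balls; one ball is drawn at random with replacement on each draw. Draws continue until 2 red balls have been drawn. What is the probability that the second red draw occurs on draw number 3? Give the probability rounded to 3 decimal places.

Y = trial on which the second success occurs; negative binomial, r=2, p=0.8125.
P(Y=3) = C(2,1) · p^2 · (1−p)^1
= 2 · 0.66016 · 0.1875 = 0.24756

0.248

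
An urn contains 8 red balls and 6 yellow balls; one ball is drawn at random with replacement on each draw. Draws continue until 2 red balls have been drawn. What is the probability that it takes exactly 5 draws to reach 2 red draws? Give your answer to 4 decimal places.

Y = trial on which the second success occurs; negative binomial, r=2, p=0.571429.
P(Y=5) = C(4,1) · p^2 · (1−p)^3
= 4 · 0.32653 · 0.078717 = 0.102814

0.1028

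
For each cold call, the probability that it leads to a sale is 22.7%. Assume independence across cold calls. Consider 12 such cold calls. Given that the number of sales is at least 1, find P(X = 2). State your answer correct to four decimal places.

X ~ Binomial(12, 0.227). Want P(X=2 | X≥1) = P(X=2) / P(X≥1).
P(X=2) = C(12,2)·0.227^2·0.773^10 = 0.259054
P(X≥1) = 1 − 0.045515 = 0.954485
Ratio = 0.259054 / 0.954485 = 0.271407

0.2714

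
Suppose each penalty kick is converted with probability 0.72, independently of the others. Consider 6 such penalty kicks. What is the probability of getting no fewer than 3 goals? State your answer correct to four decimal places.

0.9443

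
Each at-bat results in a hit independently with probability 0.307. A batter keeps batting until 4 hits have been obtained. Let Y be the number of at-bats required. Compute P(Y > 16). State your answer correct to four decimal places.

0.2273

Needing more than 16 at-bats ⇔ fewer than 4 successes in the first 16. With X ~ Binomial(16, 0.307), P(Y > 16) = P(X ≤ 3).
  k=0: C(16,0)·0.307^0·0.693^16 = 0.002830
  k=1: C(16,1)·0.307^1·0.693^15 = 0.020057
  k=2: C(16,2)·0.307^2·0.693^14 = 0.066638
  k=3: C(16,3)·0.307^3·0.693^13 = 0.137764
P(X ≤ 3) = 0.227288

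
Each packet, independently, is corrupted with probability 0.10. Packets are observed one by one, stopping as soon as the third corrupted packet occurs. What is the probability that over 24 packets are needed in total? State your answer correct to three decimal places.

0.564

Needing more than 24 packets ⇔ fewer than 3 successes in the first 24. With X ~ Binomial(24, 0.10), P(Y > 24) = P(X ≤ 2).
  k=0: C(24,0)·0.10^0·0.90^24 = 0.07977
  k=1: C(24,1)·0.10^1·0.90^23 = 0.21271
  k=2: C(24,2)·0.10^2·0.90^22 = 0.27180
P(X ≤ 2) = 0.56427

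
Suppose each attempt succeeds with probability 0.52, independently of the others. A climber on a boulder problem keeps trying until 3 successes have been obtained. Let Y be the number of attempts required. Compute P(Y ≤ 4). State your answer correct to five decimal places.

0.34308

Finishing within 4 attempts ⇔ at least 3 successes in the first 4. With X ~ Binomial(4, 0.52), P(Y ≤ 4) = 1 − P(X ≤ 2).
  k=0: C(4,0)·0.52^0·0.48^4 = 0.0530842
  k=1: C(4,1)·0.52^1·0.48^3 = 0.2300314
  k=2: C(4,2)·0.52^2·0.48^2 = 0.3738010
1 − 0.6569165 = 0.3430835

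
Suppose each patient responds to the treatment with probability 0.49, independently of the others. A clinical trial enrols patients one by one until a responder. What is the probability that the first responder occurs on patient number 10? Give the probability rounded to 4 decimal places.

Geometric (trials to first success), p = 0.49.
P(Y = 10) = (1−p)^9 · p = 0.0023342 · 0.49 = 0.001144

0.0011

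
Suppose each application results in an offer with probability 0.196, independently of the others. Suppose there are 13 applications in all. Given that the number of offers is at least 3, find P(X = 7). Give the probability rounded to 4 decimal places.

0.0107

X ~ Binomial(13, 0.196). Want P(X=7 | X≥3) = P(X=7) / P(X≥3).
P(X=7) = C(13,7)·0.196^7·0.804^6 = 0.005150
P(X≥3) = 1 − 0.058658 − 0.185897 − 0.271909 = 0.483536
Ratio = 0.005150 / 0.483536 = 0.010652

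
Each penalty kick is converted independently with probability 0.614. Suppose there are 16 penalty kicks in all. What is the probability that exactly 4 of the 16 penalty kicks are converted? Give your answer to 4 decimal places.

X ~ Binomial(n=16, p=0.614).
P(X=4) = C(16,4) · p^4 · (1−p)^12
= 1820 · 0.14213 · 1.0941e-05 = 0.002830

0.0028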